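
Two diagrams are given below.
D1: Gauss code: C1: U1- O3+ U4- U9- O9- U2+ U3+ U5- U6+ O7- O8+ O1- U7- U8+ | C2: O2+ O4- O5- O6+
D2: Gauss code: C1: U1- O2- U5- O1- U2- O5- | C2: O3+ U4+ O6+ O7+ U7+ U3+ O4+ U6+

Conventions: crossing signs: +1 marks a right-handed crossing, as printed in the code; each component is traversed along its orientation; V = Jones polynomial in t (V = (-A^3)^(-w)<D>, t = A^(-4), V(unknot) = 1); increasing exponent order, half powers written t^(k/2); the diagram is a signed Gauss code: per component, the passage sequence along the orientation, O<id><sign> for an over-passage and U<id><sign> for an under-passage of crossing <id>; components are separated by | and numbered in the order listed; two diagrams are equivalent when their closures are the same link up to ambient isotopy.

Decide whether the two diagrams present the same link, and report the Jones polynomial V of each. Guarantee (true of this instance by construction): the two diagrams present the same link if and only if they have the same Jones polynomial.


equivalent: no
D1 (bracket A^-5 + A^-1; 9 crossings at w = -1): V = -t^(-1/2) - t^(1/2)
V(D2) = t^(-7/2) - 2t^(-1/2) - 2t^(1/2) + t^(7/2)  [7 crossings, <D> = -A^-11 + 2A + 2A^5 - A^17, w = +1]
observation: 2 values of V(t) split the 2 diagrams


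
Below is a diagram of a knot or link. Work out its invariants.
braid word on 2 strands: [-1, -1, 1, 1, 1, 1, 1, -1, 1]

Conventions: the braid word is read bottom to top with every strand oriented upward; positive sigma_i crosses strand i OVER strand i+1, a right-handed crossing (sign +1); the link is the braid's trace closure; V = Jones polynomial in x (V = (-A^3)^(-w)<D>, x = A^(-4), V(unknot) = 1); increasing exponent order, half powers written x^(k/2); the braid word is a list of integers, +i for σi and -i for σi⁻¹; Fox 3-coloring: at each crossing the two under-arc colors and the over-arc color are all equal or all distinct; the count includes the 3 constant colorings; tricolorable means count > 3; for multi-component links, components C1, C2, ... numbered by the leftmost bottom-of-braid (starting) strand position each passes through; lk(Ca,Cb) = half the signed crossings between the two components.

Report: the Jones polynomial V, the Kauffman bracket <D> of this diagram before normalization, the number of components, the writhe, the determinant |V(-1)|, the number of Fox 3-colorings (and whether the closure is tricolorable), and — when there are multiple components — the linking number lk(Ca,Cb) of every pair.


V(x) = x + x^3 - x^4
bracket: A^-7 - A^-3 - A^5, w = +3
1 component, writhe +3, over 9 crossings
det 3, colorings 9 of 3^9 — tricolorable
observation: the span of V is 3, forcing >= 3 crossings in any diagram


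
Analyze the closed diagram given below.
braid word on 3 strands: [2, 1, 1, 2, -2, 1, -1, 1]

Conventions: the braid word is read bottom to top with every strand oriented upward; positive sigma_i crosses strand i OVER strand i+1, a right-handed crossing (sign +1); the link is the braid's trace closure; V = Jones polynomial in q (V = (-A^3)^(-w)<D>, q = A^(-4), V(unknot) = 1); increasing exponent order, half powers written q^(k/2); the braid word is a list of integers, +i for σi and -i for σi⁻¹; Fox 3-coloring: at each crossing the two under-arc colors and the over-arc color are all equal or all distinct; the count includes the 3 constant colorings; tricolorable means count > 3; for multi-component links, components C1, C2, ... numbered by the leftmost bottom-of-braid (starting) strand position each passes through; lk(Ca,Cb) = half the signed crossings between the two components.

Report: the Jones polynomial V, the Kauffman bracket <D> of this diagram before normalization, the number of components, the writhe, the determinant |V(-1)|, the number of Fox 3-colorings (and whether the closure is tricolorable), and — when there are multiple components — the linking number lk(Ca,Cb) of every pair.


V(q) = q + q^3 - q^4
bracket: -A^-4 + 1 + A^8, w = +4
1 component, writhe +4, over 8 crossings
det 3, colorings 9 of 3^8 — tricolorable
observation: V spans 3 powers of q: at least 3 crossings in any diagram


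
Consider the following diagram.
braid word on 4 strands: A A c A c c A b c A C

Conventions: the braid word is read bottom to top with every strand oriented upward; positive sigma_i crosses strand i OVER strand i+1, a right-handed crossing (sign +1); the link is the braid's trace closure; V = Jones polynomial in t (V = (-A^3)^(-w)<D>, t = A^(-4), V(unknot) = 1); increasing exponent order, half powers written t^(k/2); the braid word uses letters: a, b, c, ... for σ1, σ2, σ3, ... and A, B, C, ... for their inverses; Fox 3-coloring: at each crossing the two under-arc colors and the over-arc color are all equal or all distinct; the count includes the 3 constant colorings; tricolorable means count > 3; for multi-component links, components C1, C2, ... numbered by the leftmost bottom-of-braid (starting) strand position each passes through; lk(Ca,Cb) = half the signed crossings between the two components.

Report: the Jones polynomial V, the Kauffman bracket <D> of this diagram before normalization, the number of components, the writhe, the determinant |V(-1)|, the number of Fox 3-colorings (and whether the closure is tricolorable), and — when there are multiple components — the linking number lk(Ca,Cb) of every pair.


V(t) = -t^-6 + t^-5 - 2t^-4 + 3t^-3 - 2t^-2 + 3t^-1 - 1 + t - t^2
bracket: A^-11 - A^-7 + A^-3 - 3A + 2A^5 - 3A^9 + 2A^13 - A^17 + A^21, w = -1
1 component, writhe -1, over 11 crossings
det 15, colorings 9 of 3^11 — tricolorable
observation: det 15 = |V(-1)|; divisible by 3, so tricolorable


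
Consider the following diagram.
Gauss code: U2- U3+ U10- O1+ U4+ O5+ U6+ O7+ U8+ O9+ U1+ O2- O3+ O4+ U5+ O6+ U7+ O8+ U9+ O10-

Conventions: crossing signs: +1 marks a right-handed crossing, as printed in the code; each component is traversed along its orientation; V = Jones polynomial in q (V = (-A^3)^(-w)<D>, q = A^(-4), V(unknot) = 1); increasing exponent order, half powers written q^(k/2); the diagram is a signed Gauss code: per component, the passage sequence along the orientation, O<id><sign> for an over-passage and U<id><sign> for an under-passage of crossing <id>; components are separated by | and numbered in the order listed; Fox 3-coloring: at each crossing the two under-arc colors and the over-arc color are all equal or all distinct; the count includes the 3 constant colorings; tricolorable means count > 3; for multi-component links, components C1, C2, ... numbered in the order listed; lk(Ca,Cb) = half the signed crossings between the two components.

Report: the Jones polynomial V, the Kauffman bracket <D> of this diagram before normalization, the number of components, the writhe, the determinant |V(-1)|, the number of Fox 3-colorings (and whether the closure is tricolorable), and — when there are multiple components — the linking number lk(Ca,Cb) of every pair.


V = q^3 + q^5 - q^6 + q^7 - q^8 + q^9 - q^10
<D> = -A^-22 + A^-18 - A^-14 + A^-10 - A^-6 + A^-2 + A^6 (w = +6)
1 component over 10 crossings, w = +6
3 Fox colorings among 3^10, |V(-1)| = 7: not tricolorable
why: V spans 7 powers of q: at least 7 crossings in any diagram


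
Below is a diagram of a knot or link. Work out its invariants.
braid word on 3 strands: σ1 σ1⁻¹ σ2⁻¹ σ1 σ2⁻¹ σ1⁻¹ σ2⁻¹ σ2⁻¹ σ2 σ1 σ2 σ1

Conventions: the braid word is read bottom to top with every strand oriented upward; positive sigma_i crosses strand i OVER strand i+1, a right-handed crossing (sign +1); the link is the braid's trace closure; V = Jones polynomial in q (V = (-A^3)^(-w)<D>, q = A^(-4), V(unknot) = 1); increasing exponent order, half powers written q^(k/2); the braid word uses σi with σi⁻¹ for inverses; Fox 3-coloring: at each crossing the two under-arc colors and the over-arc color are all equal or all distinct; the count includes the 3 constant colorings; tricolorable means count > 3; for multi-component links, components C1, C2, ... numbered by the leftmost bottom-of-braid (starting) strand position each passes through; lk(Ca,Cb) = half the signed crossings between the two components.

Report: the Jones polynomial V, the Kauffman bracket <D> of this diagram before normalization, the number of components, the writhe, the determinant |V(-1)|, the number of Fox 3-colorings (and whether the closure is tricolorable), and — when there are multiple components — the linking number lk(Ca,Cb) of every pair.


V(q) = 1
bracket: 1, w = 0
1 component, writhe 0, over 12 crossings
det 1, colorings 3 of 3^12 — not tricolorable
observation: w = 0 shifts under R1 moves; the (-A^3)^(0) factor cancels that in V


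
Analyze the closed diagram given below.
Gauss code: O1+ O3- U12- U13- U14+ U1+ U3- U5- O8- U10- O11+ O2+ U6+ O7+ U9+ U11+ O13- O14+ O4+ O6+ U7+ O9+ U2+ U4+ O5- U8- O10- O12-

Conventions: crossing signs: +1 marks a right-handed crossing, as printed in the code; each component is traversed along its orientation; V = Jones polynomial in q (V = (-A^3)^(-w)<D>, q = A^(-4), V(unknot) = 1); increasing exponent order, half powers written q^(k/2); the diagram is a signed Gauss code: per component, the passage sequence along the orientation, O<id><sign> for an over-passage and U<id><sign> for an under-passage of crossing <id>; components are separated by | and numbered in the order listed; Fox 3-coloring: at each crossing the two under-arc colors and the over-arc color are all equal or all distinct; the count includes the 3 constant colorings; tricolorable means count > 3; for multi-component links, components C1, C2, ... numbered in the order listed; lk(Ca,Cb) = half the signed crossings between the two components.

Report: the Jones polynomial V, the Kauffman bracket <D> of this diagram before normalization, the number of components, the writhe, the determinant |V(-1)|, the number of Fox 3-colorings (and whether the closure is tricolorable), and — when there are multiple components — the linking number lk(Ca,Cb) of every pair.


V = -q^-2 + q^-1 - 1 + 3q - 2q^2 + 3q^3 - 2q^4 + q^5 - q^6
<D> = -A^-18 + A^-14 - 2A^-10 + 3A^-6 - 2A^-2 + 3A^2 - A^6 + A^10 - A^14 (w = +2)
1 component over 14 crossings, w = +2
9 Fox colorings among 3^14, |V(-1)| = 15: tricolorable
why: the span of V is 8, forcing >= 8 crossings in any diagram


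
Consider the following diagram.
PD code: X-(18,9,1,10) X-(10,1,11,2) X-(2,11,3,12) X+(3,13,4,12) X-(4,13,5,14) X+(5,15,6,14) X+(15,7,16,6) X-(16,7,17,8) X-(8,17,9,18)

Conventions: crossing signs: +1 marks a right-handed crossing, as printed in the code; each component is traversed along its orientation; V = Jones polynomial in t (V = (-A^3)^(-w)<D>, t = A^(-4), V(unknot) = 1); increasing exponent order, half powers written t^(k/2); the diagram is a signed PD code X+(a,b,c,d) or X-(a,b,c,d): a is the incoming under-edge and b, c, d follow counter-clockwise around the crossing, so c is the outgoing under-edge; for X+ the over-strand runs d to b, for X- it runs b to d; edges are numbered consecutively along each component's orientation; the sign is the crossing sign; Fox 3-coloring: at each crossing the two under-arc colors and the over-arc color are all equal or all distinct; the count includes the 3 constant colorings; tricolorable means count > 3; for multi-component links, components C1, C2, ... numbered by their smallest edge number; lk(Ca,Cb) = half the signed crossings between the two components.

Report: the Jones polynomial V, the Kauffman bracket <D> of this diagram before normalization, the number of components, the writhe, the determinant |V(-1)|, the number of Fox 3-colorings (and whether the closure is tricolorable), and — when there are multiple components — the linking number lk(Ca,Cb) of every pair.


Jones polynomial: V(t) = -t^-4 + t^-3 + t^-1
<D> = -A^-5 - A^3 + A^7; writhe -3
components 1, writhe -3 (9 crossings)
3-colorings: 9 of 3^9, det 3 — tricolorable
note: the span of V is 3, forcing >= 3 crossings in any diagram


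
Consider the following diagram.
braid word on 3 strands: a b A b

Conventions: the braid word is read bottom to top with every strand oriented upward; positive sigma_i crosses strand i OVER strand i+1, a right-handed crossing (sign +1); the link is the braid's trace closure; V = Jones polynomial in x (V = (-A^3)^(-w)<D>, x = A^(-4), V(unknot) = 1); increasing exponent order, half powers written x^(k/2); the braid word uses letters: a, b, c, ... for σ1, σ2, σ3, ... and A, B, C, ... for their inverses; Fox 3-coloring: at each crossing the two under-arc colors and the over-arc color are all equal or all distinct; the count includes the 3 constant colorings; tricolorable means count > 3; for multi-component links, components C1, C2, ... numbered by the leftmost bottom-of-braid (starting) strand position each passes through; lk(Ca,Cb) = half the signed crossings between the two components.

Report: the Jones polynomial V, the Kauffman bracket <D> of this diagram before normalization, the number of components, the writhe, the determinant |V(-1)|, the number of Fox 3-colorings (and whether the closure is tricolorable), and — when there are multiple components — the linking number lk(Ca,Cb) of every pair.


V = 1
<D> = A^6 (w = +2)
1 component over 4 crossings, w = +2
3 Fox colorings among 3^4, |V(-1)| = 1: not tricolorable
why: w = +2 shifts under R1 moves; the (-A^3)^(-2) factor cancels that in V


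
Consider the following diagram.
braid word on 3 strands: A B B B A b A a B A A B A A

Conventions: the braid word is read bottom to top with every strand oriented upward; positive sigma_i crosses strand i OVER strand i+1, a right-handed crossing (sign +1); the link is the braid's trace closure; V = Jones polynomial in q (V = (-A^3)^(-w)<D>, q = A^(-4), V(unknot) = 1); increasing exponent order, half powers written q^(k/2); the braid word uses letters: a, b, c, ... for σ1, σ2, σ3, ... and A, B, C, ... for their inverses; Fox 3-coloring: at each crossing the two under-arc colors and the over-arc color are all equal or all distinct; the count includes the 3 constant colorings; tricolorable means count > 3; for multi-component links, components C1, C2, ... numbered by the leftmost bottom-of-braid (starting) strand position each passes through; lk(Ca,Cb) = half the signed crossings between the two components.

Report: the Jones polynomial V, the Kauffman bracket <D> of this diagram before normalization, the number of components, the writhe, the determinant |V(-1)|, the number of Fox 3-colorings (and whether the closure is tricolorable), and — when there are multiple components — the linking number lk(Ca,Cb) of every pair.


V(q) = -q^-12 + q^-11 - q^-10 + q^-9 - q^-8 + q^-6 + q^-4
bracket: A^-14 + A^-6 - A^2 + A^6 - A^10 + A^14 - A^18, w = -10
1 component, writhe -10, over 14 crossings
det 3, colorings 9 of 3^14 — tricolorable
observation: w = -10 shifts under R1 moves; the (-A^3)^(10) factor cancels that in V


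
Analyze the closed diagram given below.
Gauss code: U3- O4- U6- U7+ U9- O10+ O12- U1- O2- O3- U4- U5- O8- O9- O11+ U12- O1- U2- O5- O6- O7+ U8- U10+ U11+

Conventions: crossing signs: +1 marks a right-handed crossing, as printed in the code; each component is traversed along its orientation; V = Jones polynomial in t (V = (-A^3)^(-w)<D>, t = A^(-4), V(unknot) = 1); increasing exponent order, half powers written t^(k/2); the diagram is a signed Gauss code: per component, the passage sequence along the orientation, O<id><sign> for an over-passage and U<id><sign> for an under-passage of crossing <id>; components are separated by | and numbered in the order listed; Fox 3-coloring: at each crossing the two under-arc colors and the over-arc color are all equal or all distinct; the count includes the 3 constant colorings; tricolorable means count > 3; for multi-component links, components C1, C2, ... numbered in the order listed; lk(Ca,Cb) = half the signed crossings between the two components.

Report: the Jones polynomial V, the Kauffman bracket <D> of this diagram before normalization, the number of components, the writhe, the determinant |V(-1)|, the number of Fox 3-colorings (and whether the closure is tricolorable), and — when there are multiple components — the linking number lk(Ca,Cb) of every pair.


Jones polynomial: V(t) = -t^-9 + t^-8 - 2t^-7 + 3t^-6 - 2t^-5 + 2t^-4 - t^-3 + t^-2
<D> = A^-10 - A^-6 + 2A^-2 - 2A^2 + 3A^6 - 2A^10 + A^14 - A^18; writhe -6
components 1, writhe -6 (12 crossings)
3-colorings: 3 of 3^12, det 13 — not tricolorable
note: det 13 = |V(-1)|; not divisible by 3, so not tricolorable


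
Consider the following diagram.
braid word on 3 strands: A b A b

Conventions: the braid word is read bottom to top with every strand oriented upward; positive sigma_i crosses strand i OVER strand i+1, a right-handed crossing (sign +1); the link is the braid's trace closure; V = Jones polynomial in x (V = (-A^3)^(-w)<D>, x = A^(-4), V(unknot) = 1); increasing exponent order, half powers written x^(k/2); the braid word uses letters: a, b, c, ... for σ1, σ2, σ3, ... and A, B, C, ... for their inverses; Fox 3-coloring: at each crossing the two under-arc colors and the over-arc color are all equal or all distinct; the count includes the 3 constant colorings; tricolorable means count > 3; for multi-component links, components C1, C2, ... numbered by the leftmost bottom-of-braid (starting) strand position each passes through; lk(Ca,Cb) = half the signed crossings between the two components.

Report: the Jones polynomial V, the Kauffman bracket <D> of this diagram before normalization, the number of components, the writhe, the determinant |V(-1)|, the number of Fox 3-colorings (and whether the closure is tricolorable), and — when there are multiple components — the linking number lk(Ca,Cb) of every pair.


V = x^-2 - x^-1 + 1 - x + x^2
<D> = A^-8 - A^-4 + 1 - A^4 + A^8 (w = 0)
1 component over 4 crossings, w = 0
3 Fox colorings among 3^4, |V(-1)| = 5: not tricolorable
why: w = 0 (over 4 crossings) is diagram-only; (-A^3)^(0) removes it from V


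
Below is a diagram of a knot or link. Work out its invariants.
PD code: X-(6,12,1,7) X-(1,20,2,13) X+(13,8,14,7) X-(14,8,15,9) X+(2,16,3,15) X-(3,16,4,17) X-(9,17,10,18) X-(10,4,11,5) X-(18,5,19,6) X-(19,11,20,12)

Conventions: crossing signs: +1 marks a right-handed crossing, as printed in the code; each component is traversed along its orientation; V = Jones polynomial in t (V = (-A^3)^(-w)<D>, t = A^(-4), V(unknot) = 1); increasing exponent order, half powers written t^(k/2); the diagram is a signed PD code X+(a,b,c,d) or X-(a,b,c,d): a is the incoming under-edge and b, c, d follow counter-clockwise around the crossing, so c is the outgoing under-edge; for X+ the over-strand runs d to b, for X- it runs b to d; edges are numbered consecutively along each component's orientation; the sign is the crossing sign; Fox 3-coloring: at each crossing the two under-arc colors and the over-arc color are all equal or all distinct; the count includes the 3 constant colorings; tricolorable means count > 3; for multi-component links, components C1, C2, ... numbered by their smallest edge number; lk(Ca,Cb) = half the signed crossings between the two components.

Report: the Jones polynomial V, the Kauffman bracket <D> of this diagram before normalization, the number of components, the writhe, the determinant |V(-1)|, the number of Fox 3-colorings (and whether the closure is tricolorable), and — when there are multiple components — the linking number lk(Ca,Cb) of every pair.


V(t) = 2t^-6 + t^-4 + t^-2
bracket: A^-10 + A^-2 + 2A^6, w = -6
3 components, writhe -6, over 10 crossings
lk(C1,C2) = -1
linking number lk(C1,C3) = -1
lk(C2,C3): -1
det 4, colorings 3 of 3^10 — not tricolorable
observation: span 4 respects span(V) <= c + mu - 1 = 12 for this 3-component diagram


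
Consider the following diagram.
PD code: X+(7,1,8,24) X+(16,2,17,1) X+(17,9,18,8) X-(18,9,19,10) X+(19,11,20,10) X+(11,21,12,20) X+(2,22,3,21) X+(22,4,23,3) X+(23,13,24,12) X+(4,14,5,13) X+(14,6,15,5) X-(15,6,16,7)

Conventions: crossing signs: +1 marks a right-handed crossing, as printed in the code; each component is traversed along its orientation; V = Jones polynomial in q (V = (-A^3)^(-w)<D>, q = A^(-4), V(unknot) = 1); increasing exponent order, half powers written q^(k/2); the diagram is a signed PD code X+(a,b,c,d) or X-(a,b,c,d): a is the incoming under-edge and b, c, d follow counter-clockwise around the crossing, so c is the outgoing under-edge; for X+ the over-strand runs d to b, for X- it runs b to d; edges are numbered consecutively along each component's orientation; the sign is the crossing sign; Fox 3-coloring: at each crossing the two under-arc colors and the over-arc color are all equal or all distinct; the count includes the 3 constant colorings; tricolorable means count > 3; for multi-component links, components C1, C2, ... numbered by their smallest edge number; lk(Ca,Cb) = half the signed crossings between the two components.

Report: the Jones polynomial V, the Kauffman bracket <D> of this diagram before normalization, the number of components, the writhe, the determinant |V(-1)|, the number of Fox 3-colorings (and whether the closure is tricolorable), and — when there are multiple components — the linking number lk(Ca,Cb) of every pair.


V(q) = q^3 + q^5 - q^8
bracket: -A^-8 + A^4 + A^12, w = +8
1 component, writhe +8, over 12 crossings
det 3, colorings 9 of 3^12 — tricolorable
observation: |V(-1)| = 3: so tricolorable, since 3 divides 3


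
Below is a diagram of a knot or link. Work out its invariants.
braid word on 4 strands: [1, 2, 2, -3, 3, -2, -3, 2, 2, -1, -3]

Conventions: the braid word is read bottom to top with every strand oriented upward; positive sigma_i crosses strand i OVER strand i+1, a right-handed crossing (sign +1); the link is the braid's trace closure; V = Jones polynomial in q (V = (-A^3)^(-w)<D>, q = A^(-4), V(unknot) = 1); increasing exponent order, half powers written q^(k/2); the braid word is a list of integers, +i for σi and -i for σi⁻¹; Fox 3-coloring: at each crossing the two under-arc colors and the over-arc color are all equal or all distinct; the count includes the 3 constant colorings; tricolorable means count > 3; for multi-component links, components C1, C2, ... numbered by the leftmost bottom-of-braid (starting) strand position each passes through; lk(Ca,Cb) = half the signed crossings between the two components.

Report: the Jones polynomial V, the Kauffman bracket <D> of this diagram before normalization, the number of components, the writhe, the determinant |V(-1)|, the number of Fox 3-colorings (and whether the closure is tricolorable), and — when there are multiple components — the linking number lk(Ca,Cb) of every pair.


V = q^-2 + 1 + q + q^2 + q^3 - q^4
<D> = A^-13 - A^-9 - A^-5 - A^-1 - A^3 - A^11 (w = +1)
3 components over 11 crossings, w = +1
lk(C1,C2): 0
lk(C1,C3) = 0
linking number lk(C2,C3) = 0
9 Fox colorings among 3^11, |V(-1)| = 0: tricolorable
why: w = +1 shifts under R1 moves; the (-A^3)^(-1) factor cancels that in V


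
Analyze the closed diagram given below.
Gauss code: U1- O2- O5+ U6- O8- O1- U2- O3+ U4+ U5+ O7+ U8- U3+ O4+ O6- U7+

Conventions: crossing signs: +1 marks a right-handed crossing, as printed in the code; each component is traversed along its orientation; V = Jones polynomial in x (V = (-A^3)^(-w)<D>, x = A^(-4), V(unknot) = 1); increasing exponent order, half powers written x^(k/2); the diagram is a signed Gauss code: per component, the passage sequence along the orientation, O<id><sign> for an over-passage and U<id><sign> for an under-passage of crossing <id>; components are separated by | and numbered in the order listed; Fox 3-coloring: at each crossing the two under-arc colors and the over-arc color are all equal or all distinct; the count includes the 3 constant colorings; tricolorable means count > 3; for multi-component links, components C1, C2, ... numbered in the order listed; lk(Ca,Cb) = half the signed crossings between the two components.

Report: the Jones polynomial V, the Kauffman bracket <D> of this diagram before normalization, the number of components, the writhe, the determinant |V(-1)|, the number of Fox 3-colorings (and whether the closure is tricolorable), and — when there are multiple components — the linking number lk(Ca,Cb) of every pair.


V(x) = -x^-3 + 2x^-2 - 2x^-1 + 3 - 2x + 2x^2 - x^3
bracket: -A^-12 + 2A^-8 - 2A^-4 + 3 - 2A^4 + 2A^8 - A^12, w = 0
1 component, writhe 0, over 8 crossings
det 13, colorings 3 of 3^8 — not tricolorable
observation: det 13 = |V(-1)|; not divisible by 3, so not tricolorable


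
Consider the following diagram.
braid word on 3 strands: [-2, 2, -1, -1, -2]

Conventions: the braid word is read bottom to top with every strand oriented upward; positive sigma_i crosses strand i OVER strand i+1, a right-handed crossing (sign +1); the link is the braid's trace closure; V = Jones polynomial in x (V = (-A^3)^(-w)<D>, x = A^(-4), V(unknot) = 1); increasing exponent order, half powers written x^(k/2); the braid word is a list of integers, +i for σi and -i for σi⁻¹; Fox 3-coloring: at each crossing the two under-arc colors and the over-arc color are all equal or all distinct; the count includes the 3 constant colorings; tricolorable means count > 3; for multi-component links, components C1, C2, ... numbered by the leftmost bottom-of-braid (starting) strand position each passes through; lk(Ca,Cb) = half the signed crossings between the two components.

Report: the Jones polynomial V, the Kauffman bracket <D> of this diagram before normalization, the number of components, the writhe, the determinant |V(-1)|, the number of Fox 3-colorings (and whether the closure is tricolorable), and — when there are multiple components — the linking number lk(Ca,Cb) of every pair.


V(x) = -x^(-5/2) - x^(-1/2)
bracket: A^-7 + A, w = -3
2 components, writhe -3, over 5 crossings
lk(C1,C2) = -1
det 2, colorings 3 of 3^5 — not tricolorable
observation: summing lk over 1 pair gives -1


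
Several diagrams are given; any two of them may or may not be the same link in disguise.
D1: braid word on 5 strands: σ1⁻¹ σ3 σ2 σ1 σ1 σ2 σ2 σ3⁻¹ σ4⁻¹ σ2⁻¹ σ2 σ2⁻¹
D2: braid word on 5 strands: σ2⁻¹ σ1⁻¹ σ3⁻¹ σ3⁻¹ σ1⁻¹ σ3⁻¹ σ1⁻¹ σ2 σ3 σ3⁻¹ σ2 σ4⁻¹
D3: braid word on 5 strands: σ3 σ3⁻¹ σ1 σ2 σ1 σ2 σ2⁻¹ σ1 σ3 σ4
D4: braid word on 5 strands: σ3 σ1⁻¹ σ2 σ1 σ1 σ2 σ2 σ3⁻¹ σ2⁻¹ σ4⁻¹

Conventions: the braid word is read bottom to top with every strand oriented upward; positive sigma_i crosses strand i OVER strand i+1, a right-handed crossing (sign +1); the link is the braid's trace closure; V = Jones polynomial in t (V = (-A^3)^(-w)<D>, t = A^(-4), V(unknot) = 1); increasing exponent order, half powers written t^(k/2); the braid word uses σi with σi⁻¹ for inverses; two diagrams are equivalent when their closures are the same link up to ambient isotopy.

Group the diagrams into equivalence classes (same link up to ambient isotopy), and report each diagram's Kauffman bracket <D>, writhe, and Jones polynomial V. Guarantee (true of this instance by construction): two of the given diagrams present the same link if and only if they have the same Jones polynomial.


equivalence classes: {D1, D4} | {D2} | {D3}
D1 (bracket -A^-18 + A^-14 - A^-10 + 2A^-6 - A^-2 + A^2; 12 crossings at w = +2): V = t - t^2 + 2t^3 - t^4 + t^5 - t^6
D2 (bracket A^-10 + 2A^-2 - 2A^2 + A^6 - 2A^10 + A^14; 12 crossings at w = -6): V = t^-8 - 2t^-7 + t^-6 - 2t^-5 + 2t^-4 + t^-2
D3 (bracket -A^2 + A^6 + A^14; 10 crossings at w = +6): V = t + t^3 - t^4
V(D4) = t - t^2 + 2t^3 - t^4 + t^5 - t^6  (w +2, c 10, <D> = -A^-18 + A^-14 - A^-10 + 2A^-6 - A^-2 + A^2)
key observation: V(t) takes 3 values over 4 diagrams, fixing the grouping


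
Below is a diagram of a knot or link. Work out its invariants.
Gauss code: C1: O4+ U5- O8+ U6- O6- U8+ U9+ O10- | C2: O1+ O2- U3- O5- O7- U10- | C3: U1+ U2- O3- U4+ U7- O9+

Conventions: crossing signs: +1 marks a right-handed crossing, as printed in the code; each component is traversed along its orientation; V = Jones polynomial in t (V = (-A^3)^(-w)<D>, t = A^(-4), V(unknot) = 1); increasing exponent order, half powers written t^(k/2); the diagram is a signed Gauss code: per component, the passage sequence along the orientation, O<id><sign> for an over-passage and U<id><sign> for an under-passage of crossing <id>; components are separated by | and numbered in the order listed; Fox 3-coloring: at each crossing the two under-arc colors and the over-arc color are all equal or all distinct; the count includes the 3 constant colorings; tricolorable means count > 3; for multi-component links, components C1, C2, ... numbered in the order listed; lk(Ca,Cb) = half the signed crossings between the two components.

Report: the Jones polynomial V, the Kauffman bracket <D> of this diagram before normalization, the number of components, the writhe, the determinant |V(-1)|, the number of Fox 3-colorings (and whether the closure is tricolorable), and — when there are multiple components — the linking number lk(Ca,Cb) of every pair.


V = t^-4 + t^-2 + 2
<D> = 2A^-6 + A^2 + A^10 (w = -2)
3 components over 10 crossings, w = -2
lk(C1,C2): -1
lk(C1,C3) = +1
linking number lk(C2,C3) = -1
3 Fox colorings among 3^10, |V(-1)| = 4: not tricolorable
why: span 4 respects span(V) <= c + mu - 1 = 12 for this 3-component diagram


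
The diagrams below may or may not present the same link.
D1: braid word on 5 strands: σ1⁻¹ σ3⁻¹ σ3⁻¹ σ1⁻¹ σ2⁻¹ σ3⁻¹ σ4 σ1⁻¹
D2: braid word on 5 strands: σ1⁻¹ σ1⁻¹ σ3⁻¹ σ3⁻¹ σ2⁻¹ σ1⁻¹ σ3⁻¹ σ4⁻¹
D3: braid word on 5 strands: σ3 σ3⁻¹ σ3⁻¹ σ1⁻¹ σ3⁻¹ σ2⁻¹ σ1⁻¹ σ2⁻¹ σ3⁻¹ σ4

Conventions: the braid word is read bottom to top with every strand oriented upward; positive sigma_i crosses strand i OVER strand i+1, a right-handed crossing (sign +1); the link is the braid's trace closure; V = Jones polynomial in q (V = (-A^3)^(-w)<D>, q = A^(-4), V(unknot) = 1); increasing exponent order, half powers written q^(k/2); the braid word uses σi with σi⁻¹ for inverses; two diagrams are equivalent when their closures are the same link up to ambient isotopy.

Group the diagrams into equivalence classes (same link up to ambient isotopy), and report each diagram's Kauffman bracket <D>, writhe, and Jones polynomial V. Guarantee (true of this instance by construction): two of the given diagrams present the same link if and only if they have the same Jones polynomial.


grouping into links: {D1, D2, D3}
V(D1) = q^-8 - 2q^-7 + q^-6 - 2q^-5 + 2q^-4 + q^-2  (w -6, c 8, <D> = A^-10 + 2A^-2 - 2A^2 + A^6 - 2A^10 + A^14)
D2 (bracket A^-16 + 2A^-8 - 2A^-4 + 1 - 2A^4 + A^8; 8 crossings at w = -8): V = q^-8 - 2q^-7 + q^-6 - 2q^-5 + 2q^-4 + q^-2
D3 (bracket A^-10 + 2A^-2 - 2A^2 + A^6 - 2A^10 + A^14; 10 crossings at w = -6): V = q^-8 - 2q^-7 + q^-6 - 2q^-5 + 2q^-4 + q^-2
why: all 3 diagrams share one V(q), hence one class


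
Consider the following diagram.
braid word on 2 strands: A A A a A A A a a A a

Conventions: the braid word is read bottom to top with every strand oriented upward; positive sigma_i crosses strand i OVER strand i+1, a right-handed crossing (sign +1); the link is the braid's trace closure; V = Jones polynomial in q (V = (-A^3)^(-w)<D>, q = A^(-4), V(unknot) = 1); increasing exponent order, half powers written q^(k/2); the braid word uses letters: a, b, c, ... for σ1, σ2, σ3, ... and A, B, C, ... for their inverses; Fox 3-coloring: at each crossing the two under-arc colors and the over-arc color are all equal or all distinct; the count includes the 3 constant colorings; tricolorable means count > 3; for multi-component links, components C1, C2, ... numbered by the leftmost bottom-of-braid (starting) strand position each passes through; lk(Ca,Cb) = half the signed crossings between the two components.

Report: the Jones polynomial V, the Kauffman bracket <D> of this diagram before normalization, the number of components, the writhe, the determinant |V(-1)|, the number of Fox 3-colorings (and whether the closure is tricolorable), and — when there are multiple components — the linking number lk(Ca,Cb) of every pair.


V(q) = -q^-4 + q^-3 + q^-1
bracket: -A^-5 - A^3 + A^7, w = -3
1 component, writhe -3, over 11 crossings
det 3, colorings 9 of 3^11 — tricolorable
observation: one generator, power 3: the (2,3) torus pattern


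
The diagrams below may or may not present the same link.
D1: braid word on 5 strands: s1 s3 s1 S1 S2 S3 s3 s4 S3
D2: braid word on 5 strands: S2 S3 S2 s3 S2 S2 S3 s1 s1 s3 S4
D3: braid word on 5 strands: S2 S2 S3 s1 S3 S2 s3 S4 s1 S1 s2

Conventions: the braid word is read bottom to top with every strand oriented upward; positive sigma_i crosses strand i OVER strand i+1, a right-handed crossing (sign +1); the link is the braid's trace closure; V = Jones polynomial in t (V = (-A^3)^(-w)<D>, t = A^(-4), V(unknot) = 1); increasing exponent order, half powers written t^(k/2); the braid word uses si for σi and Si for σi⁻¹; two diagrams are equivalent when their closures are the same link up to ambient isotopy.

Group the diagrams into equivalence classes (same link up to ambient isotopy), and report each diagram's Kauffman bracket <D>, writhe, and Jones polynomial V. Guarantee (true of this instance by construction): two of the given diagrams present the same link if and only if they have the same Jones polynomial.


classes: {D1} | {D2} | {D3}
V(D1) = -t^(-1/2) - t^(1/2)  [9 crossings, <D> = A + A^5, w = +1]
D2 (bracket A^-15 + 2A^-7 - A^-3 + A - A^5; 11 crossings at w = -3): V = t^(-7/2) - t^(-5/2) + t^(-3/2) - 2t^(-1/2) - t^(3/2)
D3 (bracket A^-7 - A^-3 + A + A^9; 11 crossings at w = -3): V = -t^(-9/2) - t^(-5/2) + t^(-3/2) - t^(-1/2)
note: comparing 3 Jones polynomials yields 3 groups


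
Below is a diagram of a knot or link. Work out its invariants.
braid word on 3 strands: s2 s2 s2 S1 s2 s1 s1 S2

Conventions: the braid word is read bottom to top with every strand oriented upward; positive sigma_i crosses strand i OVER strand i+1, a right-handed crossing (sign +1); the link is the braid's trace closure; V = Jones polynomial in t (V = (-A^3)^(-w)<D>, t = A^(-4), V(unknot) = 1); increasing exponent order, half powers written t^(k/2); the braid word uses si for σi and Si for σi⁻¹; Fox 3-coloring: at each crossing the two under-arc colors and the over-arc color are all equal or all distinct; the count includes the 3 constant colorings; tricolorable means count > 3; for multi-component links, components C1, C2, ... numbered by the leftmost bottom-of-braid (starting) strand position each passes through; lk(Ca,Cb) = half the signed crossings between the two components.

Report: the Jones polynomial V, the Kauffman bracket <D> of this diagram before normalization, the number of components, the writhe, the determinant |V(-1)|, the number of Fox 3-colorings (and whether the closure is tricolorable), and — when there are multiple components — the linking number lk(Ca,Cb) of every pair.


Jones polynomial: V(t) = t - t^2 + 2t^3 - t^4 + t^5 - t^6
<D> = -A^-12 + A^-8 - A^-4 + 2 - A^4 + A^8; writhe +4
components 1, writhe +4 (8 crossings)
3-colorings: 3 of 3^8, det 7 — not tricolorable
note: the span of V is 5, forcing >= 5 crossings in any diagram


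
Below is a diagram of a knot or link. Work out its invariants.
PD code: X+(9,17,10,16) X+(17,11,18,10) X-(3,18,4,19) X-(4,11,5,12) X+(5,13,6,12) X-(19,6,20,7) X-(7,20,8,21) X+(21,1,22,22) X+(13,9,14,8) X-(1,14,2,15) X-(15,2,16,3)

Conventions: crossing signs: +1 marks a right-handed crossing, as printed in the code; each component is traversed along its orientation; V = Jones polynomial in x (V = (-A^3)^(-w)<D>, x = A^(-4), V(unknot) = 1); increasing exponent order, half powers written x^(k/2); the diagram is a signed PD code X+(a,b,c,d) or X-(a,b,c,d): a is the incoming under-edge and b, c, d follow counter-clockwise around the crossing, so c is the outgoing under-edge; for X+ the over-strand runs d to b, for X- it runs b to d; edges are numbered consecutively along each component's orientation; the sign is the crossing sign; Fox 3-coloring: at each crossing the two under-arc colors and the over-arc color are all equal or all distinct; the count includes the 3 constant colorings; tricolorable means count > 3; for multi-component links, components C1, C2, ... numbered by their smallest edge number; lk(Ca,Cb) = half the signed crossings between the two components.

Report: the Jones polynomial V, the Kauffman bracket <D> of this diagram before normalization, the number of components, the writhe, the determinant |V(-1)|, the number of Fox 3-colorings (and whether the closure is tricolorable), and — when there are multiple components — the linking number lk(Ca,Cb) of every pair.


Jones polynomial: V(x) = -x^-6 + 2x^-5 - 4x^-4 + 5x^-3 - 4x^-2 + 5x^-1 - 3 + 2x - x^2
<D> = A^-11 - 2A^-7 + 3A^-3 - 5A + 4A^5 - 5A^9 + 4A^13 - 2A^17 + A^21; writhe -1
components 1, writhe -1 (11 crossings)
3-colorings: 9 of 3^11, det 27 — tricolorable
note: V spans 8 powers of x: at least 8 crossings in any diagram


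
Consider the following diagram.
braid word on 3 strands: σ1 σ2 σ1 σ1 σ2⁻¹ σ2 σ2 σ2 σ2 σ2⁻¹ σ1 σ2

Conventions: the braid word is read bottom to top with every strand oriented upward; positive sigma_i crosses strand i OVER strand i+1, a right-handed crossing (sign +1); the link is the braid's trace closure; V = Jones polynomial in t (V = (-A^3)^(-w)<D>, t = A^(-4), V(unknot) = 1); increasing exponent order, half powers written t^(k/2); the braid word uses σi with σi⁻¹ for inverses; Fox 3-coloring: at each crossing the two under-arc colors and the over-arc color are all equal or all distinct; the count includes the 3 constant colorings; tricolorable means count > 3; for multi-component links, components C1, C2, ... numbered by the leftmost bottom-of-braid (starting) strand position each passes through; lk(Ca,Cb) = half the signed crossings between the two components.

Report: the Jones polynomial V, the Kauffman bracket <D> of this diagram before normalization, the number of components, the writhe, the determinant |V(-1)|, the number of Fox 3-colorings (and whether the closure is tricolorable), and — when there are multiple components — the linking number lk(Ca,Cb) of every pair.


V = t^3 + t^5 - t^8
<D> = -A^-8 + A^4 + A^12 (w = +8)
1 component over 12 crossings, w = +8
9 Fox colorings among 3^12, |V(-1)| = 3: tricolorable
why: free reduction leaves σ1 σ2 σ1 σ1 σ2 σ2 σ1 σ2 of the original 12 letters


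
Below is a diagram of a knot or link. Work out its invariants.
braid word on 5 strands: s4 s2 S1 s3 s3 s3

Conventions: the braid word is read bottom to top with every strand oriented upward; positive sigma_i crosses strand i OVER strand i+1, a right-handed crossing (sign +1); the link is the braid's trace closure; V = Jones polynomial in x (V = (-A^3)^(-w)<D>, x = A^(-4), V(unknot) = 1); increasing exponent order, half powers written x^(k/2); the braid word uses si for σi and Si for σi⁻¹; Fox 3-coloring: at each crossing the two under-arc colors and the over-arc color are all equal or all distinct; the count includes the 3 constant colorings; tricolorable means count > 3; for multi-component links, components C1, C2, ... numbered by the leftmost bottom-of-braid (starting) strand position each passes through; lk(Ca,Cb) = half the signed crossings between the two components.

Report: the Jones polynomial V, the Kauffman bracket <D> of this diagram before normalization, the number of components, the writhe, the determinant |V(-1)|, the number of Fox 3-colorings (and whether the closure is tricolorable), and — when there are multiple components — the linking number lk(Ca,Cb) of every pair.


Jones polynomial: V(x) = x + x^3 - x^4
<D> = -A^-4 + 1 + A^8; writhe +4
components 1, writhe +4 (6 crossings)
3-colorings: 9 of 3^6, det 3 — tricolorable
note: |V(-1)| = 3: so tricolorable, since 3 divides 3


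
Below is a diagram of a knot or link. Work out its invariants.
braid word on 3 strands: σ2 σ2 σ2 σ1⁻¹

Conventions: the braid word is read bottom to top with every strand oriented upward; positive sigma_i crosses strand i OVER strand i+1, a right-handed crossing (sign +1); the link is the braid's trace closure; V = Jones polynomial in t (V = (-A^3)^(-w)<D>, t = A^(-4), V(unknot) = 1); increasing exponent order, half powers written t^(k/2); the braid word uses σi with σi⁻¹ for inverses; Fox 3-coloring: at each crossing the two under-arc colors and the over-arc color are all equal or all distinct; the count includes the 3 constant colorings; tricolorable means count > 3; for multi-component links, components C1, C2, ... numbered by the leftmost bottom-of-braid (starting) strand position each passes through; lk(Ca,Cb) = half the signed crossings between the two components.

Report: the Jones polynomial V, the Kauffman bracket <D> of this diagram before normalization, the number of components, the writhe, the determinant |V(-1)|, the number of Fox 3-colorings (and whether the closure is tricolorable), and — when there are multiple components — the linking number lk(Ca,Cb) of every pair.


V(t) = t + t^3 - t^4
bracket: -A^-10 + A^-6 + A^2, w = +2
1 component, writhe +2, over 4 crossings
det 3, colorings 9 of 3^4 — tricolorable
observation: w = +2 (over 4 crossings) is diagram-only; (-A^3)^(-2) removes it from V
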